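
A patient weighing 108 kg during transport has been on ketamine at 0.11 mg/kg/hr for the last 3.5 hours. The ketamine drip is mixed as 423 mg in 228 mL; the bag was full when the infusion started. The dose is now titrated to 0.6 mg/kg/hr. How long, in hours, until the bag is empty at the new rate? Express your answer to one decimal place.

5.9 hours

Initial rate:
Dose = 0.11 mg/kg/hr × 108 kg = 11.88 mg/hr
Concentration = 423 mg ÷ 228 mL = 1.855263 mg/mL
Rate = 11.88 mg/hr ÷ 1.855263 mg/mL = 6.403404 mL/hr
Volume infused so far = 6.403404 mL/hr × 3.5 hr = 22.41191 mL
Volume remaining = 228 − 22.41191 = 205.5881 mL
New rate:
Dose = 0.6 mg/kg/hr × 108 kg = 64.8 mg/hr
Rate = 64.8 mg/hr ÷ 1.855263 mg/mL = 34.92766 mL/hr
Time remaining = 205.5881 mL ÷ 34.92766 mL/hr = 5.886111 hr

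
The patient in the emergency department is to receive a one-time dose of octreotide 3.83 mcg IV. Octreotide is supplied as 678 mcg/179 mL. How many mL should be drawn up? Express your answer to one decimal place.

1.0 mL

Concentration = 678 mcg ÷ 179 mL = 3.787709 mcg/mL
Volume = 3.83 mcg ÷ 3.787709 mcg/mL = 1.011165 mL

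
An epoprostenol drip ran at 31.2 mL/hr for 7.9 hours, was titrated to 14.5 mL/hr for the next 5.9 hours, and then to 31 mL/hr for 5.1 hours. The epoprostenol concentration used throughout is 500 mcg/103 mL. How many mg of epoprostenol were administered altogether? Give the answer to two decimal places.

Concentration = 500 mcg ÷ 103 mL = 4.854369 mcg/mL
Stage 1: 31.2 mL/hr × 7.9 hr = 246.48 mL → 246.48 mL × 4.854369 mcg/mL = 1196.505 mcg
Stage 2: 14.5 mL/hr × 5.9 hr = 85.55 mL → 85.55 mL × 4.854369 mcg/mL = 415.2913 mcg
Stage 3: 31 mL/hr × 5.1 hr = 158.1 mL → 158.1 mL × 4.854369 mcg/mL = 767.4757 mcg
Total = 1196.505 + 415.2913 + 767.4757 = 2379.272 mcg = 2.379272 mg

2.38 mg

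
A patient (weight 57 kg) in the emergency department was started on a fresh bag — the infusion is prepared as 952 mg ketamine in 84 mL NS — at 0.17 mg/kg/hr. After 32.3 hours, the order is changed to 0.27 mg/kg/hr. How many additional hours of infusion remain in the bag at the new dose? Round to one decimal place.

41.5 hours

Initial rate:
Dose = 0.17 mg/kg/hr × 57 kg = 9.69 mg/hr
Concentration = 952 mg ÷ 84 mL = 11.33333 mg/mL
Rate = 9.69 mg/hr ÷ 11.33333 mg/mL = 0.855 mL/hr
Volume infused so far = 0.855 mL/hr × 32.3 hr = 27.6165 mL
Volume remaining = 84 − 27.6165 = 56.3835 mL
New rate:
Dose = 0.27 mg/kg/hr × 57 kg = 15.39 mg/hr
Rate = 15.39 mg/hr ÷ 11.33333 mg/mL = 1.357941 mL/hr
Time remaining = 56.3835 mL ÷ 1.357941 mL/hr = 41.52131 hr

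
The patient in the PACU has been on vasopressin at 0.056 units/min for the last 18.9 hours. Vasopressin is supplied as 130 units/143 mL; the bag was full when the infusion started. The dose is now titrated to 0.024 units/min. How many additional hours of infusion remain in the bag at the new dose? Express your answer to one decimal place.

Initial rate:
0.056 units/min × 60 min/hr = 3.36 units/hr
Concentration = 130 units ÷ 143 mL = 0.9090909 units/mL
Rate = 3.36 units/hr ÷ 0.9090909 units/mL = 3.696 mL/hr
Volume infused so far = 3.696 mL/hr × 18.9 hr = 69.8544 mL
Volume remaining = 143 − 69.8544 = 73.1456 mL
New rate:
0.024 units/min × 60 min/hr = 1.44 units/hr
Rate = 1.44 units/hr ÷ 0.9090909 units/mL = 1.584 mL/hr
Time remaining = 73.1456 mL ÷ 1.584 mL/hr = 46.17778 hr

46.2 hours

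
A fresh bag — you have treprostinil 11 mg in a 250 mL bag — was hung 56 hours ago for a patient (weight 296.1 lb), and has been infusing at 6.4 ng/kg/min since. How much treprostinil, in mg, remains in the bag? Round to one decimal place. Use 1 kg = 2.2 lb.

8.1 mg

Weight = 296.1 lb ÷ 2.2 lb/kg = 134.5909 kg
Dose = 6.4 ng/kg/min × 134.5909 kg = 861.3818 ng/min
861.3818 ng/min × 60 min/hr = 51682.91 ng/hr
Concentration = 11 mg ÷ 250 mL = 0.044 mg/mL = 44000 ng/mL
Rate = 51682.91 ng/hr ÷ 44000 ng/mL = 1.174612 mL/hr
Volume infused = 1.174612 mL/hr × 56 hr = 65.77825 mL
Volume remaining = 250 − 65.77825 = 184.2218 mL
Drug remaining = 184.2218 mL × 44000 ng/mL = 8105757 ng = 8.105757 mg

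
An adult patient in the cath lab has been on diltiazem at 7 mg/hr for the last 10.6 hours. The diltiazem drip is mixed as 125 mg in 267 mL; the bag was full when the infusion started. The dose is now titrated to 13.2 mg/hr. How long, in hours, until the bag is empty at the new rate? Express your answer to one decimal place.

3.8 hours

Initial rate:
Concentration = 125 mg ÷ 267 mL = 0.4681648 mg/mL
Rate = 7 mg/hr ÷ 0.4681648 mg/mL = 14.952 mL/hr
Volume infused so far = 14.952 mL/hr × 10.6 hr = 158.4912 mL
Volume remaining = 267 − 158.4912 = 108.5088 mL
New rate:
Rate = 13.2 mg/hr ÷ 0.4681648 mg/mL = 28.1952 mL/hr
Time remaining = 108.5088 mL ÷ 28.1952 mL/hr = 3.848485 hr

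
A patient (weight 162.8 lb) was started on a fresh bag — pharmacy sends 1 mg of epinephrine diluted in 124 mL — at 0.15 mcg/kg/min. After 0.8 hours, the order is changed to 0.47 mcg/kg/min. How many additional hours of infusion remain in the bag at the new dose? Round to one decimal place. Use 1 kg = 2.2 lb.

0.2 hours

Initial rate:
Weight = 162.8 lb ÷ 2.2 lb/kg = 74 kg
Dose = 0.15 mcg/kg/min × 74 kg = 11.1 mcg/min
11.1 mcg/min × 60 min/hr = 666 mcg/hr
Concentration = 1 mg ÷ 124 mL = 0.008064516 mg/mL = 8.064516 mcg/mL
Rate = 666 mcg/hr ÷ 8.064516 mcg/mL = 82.584 mL/hr
Volume infused so far = 82.584 mL/hr × 0.8 hr = 66.0672 mL
Volume remaining = 124 − 66.0672 = 57.9328 mL
New rate:
Dose = 0.47 mcg/kg/min × 74 kg = 34.78 mcg/min
34.78 mcg/min × 60 min/hr = 2086.8 mcg/hr
Rate = 2086.8 mcg/hr ÷ 8.064516 mcg/mL = 258.7632 mL/hr
Time remaining = 57.9328 mL ÷ 258.7632 mL/hr = 0.2238835 hr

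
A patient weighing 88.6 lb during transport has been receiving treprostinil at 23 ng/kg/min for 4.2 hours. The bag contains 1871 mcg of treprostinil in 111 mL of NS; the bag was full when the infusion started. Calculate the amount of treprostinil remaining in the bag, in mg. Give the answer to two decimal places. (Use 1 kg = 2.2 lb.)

Weight = 88.6 lb ÷ 2.2 lb/kg = 40.27273 kg
Dose = 23 ng/kg/min × 40.27273 kg = 926.2727 ng/min
926.2727 ng/min × 60 min/hr = 55576.36 ng/hr
Concentration = 1871 mcg ÷ 111 mL = 16.85586 mcg/mL = 16855.86 ng/mL
Rate = 55576.36 ng/hr ÷ 16855.86 ng/mL = 3.297155 mL/hr
Volume infused = 3.297155 mL/hr × 4.2 hr = 13.84805 mL
Volume remaining = 111 − 13.84805 = 97.15195 mL
Drug remaining = 97.15195 mL × 16855.86 ng/mL = 1637579 ng = 1.637579 mg

1.64 mg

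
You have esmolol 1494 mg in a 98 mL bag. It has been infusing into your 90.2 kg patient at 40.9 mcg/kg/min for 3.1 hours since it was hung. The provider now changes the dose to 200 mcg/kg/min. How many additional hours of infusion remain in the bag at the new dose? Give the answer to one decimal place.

Initial rate:
Dose = 40.9 mcg/kg/min × 90.2 kg = 3689.18 mcg/min
3689.18 mcg/min × 60 min/hr = 221350.8 mcg/hr
Concentration = 1494 mg ÷ 98 mL = 15.2449 mg/mL = 15244.9 mcg/mL
Rate = 221350.8 mcg/hr ÷ 15244.9 mcg/mL = 14.51966 mL/hr
Volume infused so far = 14.51966 mL/hr × 3.1 hr = 45.01096 mL
Volume remaining = 98 − 45.01096 = 52.98904 mL
New rate:
Dose = 200 mcg/kg/min × 90.2 kg = 18040 mcg/min
18040 mcg/min × 60 min/hr = 1082400 mcg/hr
Rate = 1082400 mcg/hr ÷ 15244.9 mcg/mL = 71.0008 mL/hr
Time remaining = 52.98904 mL ÷ 71.0008 mL/hr = 0.7463161 hr

0.7 hours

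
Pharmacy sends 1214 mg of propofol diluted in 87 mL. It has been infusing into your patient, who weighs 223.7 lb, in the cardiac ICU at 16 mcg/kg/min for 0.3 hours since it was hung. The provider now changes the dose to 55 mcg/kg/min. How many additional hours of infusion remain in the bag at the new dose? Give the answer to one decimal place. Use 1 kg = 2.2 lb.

Initial rate:
Weight = 223.7 lb ÷ 2.2 lb/kg = 101.6818 kg
Dose = 16 mcg/kg/min × 101.6818 kg = 1626.909 mcg/min
1626.909 mcg/min × 60 min/hr = 97614.55 mcg/hr
Concentration = 1214 mg ÷ 87 mL = 13.95402 mg/mL = 13954.02 mcg/mL
Rate = 97614.55 mcg/hr ÷ 13954.02 mcg/mL = 6.995441 mL/hr
Volume infused so far = 6.995441 mL/hr × 0.3 hr = 2.098632 mL
Volume remaining = 87 − 2.098632 = 84.90137 mL
New rate:
Dose = 55 mcg/kg/min × 101.6818 kg = 5592.5 mcg/min
5592.5 mcg/min × 60 min/hr = 335550 mcg/hr
Rate = 335550 mcg/hr ÷ 13954.02 mcg/mL = 24.04683 mL/hr
Time remaining = 84.90137 mL ÷ 24.04683 mL/hr = 3.530668 hr

3.5 hours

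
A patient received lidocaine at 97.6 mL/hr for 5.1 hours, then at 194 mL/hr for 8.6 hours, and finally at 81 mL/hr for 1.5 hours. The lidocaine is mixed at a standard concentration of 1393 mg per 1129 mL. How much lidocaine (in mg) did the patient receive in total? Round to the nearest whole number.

2823 mg

Concentration = 1393 mg ÷ 1129 mL = 1.233835 mg/mL
Stage 1: 97.6 mL/hr × 5.1 hr = 497.76 mL → 497.76 mL × 1.233835 mg/mL = 614.1538 mg
Stage 2: 194 mL/hr × 8.6 hr = 1668.4 mL → 1668.4 mL × 1.233835 mg/mL = 2058.531 mg
Stage 3: 81 mL/hr × 1.5 hr = 121.5 mL → 121.5 mL × 1.233835 mg/mL = 149.911 mg
Total = 614.1538 + 2058.531 + 149.911 = 2822.596 mg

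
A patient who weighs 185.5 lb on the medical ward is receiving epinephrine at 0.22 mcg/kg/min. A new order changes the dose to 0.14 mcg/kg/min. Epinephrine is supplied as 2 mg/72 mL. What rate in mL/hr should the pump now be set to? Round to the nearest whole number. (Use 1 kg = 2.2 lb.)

25 mL/hr

Weight = 185.5 lb ÷ 2.2 lb/kg = 84.31818 kg
Dose = 0.14 mcg/kg/min × 84.31818 kg = 11.80455 mcg/min
11.80455 mcg/min × 60 min/hr = 708.2727 mcg/hr
Concentration = 2 mg ÷ 72 mL = 0.02777778 mg/mL = 27.77778 mcg/mL
Rate = 708.2727 mcg/hr ÷ 27.77778 mcg/mL = 25.49782 mL/hr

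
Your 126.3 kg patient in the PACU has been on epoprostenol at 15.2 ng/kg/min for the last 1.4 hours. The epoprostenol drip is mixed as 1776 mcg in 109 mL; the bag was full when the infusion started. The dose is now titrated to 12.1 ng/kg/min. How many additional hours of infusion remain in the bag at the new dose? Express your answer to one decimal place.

17.6 hours

Initial rate:
Dose = 15.2 ng/kg/min × 126.3 kg = 1919.76 ng/min
1919.76 ng/min × 60 min/hr = 115185.6 ng/hr
Concentration = 1776 mcg ÷ 109 mL = 16.29358 mcg/mL = 16293.58 ng/mL
Rate = 115185.6 ng/hr ÷ 16293.58 ng/mL = 7.069386 mL/hr
Volume infused so far = 7.069386 mL/hr × 1.4 hr = 9.897141 mL
Volume remaining = 109 − 9.897141 = 99.10286 mL
New rate:
Dose = 12.1 ng/kg/min × 126.3 kg = 1528.23 ng/min
1528.23 ng/min × 60 min/hr = 91693.8 ng/hr
Rate = 91693.8 ng/hr ÷ 16293.58 ng/mL = 5.627604 mL/hr
Time remaining = 99.10286 mL ÷ 5.627604 mL/hr = 17.61013 hr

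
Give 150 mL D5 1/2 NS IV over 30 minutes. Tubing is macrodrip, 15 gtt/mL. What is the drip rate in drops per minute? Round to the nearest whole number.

75 gtt/min

150 mL ÷ (30 min) = 5 mL/min
5 mL/min × 15 gtt/mL = 75 gtt/min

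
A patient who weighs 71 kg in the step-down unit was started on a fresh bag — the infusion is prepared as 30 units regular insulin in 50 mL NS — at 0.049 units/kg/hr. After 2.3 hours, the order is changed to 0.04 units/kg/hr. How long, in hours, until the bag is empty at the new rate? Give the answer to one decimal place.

7.7 hours

Initial rate:
Dose = 0.049 units/kg/hr × 71 kg = 3.479 units/hr
Concentration = 30 units ÷ 50 mL = 0.6 units/mL
Rate = 3.479 units/hr ÷ 0.6 units/mL = 5.798333 mL/hr
Volume infused so far = 5.798333 mL/hr × 2.3 hr = 13.33617 mL
Volume remaining = 50 − 13.33617 = 36.66383 mL
New rate:
Dose = 0.04 units/kg/hr × 71 kg = 2.84 units/hr
Rate = 2.84 units/hr ÷ 0.6 units/mL = 4.733333 mL/hr
Time remaining = 36.66383 mL ÷ 4.733333 mL/hr = 7.74588 hr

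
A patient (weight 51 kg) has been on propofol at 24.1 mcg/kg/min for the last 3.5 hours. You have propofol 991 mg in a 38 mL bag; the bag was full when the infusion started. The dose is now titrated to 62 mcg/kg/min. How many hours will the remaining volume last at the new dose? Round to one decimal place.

Initial rate:
Dose = 24.1 mcg/kg/min × 51 kg = 1229.1 mcg/min
1229.1 mcg/min × 60 min/hr = 73746 mcg/hr
Concentration = 991 mg ÷ 38 mL = 26.07895 mg/mL = 26078.95 mcg/mL
Rate = 73746 mcg/hr ÷ 26078.95 mcg/mL = 2.827798 mL/hr
Volume infused so far = 2.827798 mL/hr × 3.5 hr = 9.897294 mL
Volume remaining = 38 − 9.897294 = 28.10271 mL
New rate:
Dose = 62 mcg/kg/min × 51 kg = 3162 mcg/min
3162 mcg/min × 60 min/hr = 189720 mcg/hr
Rate = 189720 mcg/hr ÷ 26078.95 mcg/mL = 7.274834 mL/hr
Time remaining = 28.10271 mL ÷ 7.274834 mL/hr = 3.863003 hr

3.9 hours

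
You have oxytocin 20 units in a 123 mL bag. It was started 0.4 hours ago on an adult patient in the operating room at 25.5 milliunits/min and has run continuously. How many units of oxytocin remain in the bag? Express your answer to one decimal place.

25.5 milliunits/min × 60 min/hr = 1530 milliunits/hr
Concentration = 20 units ÷ 123 mL = 0.1626016 units/mL = 162.6016 milliunits/mL
Rate = 1530 milliunits/hr ÷ 162.6016 milliunits/mL = 9.4095 mL/hr
Volume infused = 9.4095 mL/hr × 0.4 hr = 3.7638 mL
Volume remaining = 123 − 3.7638 = 119.2362 mL
Drug remaining = 119.2362 mL × 162.6016 milliunits/mL = 19388 milliunits = 19.388 units

19.4 units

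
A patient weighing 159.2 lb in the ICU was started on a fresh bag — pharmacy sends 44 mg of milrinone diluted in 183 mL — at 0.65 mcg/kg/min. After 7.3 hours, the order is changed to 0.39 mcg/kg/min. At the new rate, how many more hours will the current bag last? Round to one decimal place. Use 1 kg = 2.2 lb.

Initial rate:
Weight = 159.2 lb ÷ 2.2 lb/kg = 72.36364 kg
Dose = 0.65 mcg/kg/min × 72.36364 kg = 47.03636 mcg/min
47.03636 mcg/min × 60 min/hr = 2822.182 mcg/hr
Concentration = 44 mg ÷ 183 mL = 0.2404372 mg/mL = 240.4372 mcg/mL
Rate = 2822.182 mcg/hr ÷ 240.4372 mcg/mL = 11.73771 mL/hr
Volume infused so far = 11.73771 mL/hr × 7.3 hr = 85.68529 mL
Volume remaining = 183 − 85.68529 = 97.31471 mL
New rate:
Dose = 0.39 mcg/kg/min × 72.36364 kg = 28.22182 mcg/min
28.22182 mcg/min × 60 min/hr = 1693.309 mcg/hr
Rate = 1693.309 mcg/hr ÷ 240.4372 mcg/mL = 7.042626 mL/hr
Time remaining = 97.31471 mL ÷ 7.042626 mL/hr = 13.81796 hr

13.8 hours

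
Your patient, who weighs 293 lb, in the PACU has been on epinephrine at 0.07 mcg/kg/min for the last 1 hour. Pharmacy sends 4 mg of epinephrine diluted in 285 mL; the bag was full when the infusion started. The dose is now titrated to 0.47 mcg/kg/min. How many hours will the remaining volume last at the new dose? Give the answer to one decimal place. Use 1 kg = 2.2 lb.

0.9 hours

Initial rate:
Weight = 293 lb ÷ 2.2 lb/kg = 133.1818 kg
Dose = 0.07 mcg/kg/min × 133.1818 kg = 9.322727 mcg/min
9.322727 mcg/min × 60 min/hr = 559.3636 mcg/hr
Concentration = 4 mg ÷ 285 mL = 0.01403509 mg/mL = 14.03509 mcg/mL
Rate = 559.3636 mcg/hr ÷ 14.03509 mcg/mL = 39.85466 mL/hr
Volume infused so far = 39.85466 mL/hr × 1 hr = 39.85466 mL
Volume remaining = 285 − 39.85466 = 245.1453 mL
New rate:
Dose = 0.47 mcg/kg/min × 133.1818 kg = 62.59545 mcg/min
62.59545 mcg/min × 60 min/hr = 3755.727 mcg/hr
Rate = 3755.727 mcg/hr ÷ 14.03509 mcg/mL = 267.5956 mL/hr
Time remaining = 245.1453 mL ÷ 267.5956 mL/hr = 0.9161039 hr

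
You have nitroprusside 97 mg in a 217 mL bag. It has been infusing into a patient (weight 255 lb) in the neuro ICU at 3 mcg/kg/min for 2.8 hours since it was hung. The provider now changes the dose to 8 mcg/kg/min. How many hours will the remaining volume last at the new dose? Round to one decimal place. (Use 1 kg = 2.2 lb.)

Initial rate:
Weight = 255 lb ÷ 2.2 lb/kg = 115.9091 kg
Dose = 3 mcg/kg/min × 115.9091 kg = 347.7273 mcg/min
347.7273 mcg/min × 60 min/hr = 20863.64 mcg/hr
Concentration = 97 mg ÷ 217 mL = 0.4470046 mg/mL = 447.0046 mcg/mL
Rate = 20863.64 mcg/hr ÷ 447.0046 mcg/mL = 46.67432 mL/hr
Volume infused so far = 46.67432 mL/hr × 2.8 hr = 130.6881 mL
Volume remaining = 217 − 130.6881 = 86.3119 mL
New rate:
Dose = 8 mcg/kg/min × 115.9091 kg = 927.2727 mcg/min
927.2727 mcg/min × 60 min/hr = 55636.36 mcg/hr
Rate = 55636.36 mcg/hr ÷ 447.0046 mcg/mL = 124.4649 mL/hr
Time remaining = 86.3119 mL ÷ 124.4649 mL/hr = 0.6934641 hr

0.7 hours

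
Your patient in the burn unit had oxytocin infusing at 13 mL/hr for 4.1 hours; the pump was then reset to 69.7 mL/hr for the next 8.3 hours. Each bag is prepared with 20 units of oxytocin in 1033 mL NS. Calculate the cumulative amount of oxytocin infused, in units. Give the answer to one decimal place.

Concentration = 20 units ÷ 1033 mL = 0.01936108 units/mL
Stage 1: 13 mL/hr × 4.1 hr = 53.3 mL → 53.3 mL × 0.01936108 units/mL = 1.031946 units
Stage 2: 69.7 mL/hr × 8.3 hr = 578.51 mL → 578.51 mL × 0.01936108 units/mL = 11.20058 units
Total = 1.031946 + 11.20058 = 12.23253 units

12.2 units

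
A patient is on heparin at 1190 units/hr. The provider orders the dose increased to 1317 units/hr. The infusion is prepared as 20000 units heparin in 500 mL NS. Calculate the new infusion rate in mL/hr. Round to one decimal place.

32.9 mL/hr

Concentration = 20000 units ÷ 500 mL = 40 units/mL
Rate = 1317 units/hr ÷ 40 units/mL = 32.925 mL/hr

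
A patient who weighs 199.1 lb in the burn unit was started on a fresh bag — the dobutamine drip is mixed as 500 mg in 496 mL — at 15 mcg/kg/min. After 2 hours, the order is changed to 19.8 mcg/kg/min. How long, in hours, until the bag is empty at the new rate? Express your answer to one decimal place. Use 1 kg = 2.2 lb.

Initial rate:
Weight = 199.1 lb ÷ 2.2 lb/kg = 90.5 kg
Dose = 15 mcg/kg/min × 90.5 kg = 1357.5 mcg/min
1357.5 mcg/min × 60 min/hr = 81450 mcg/hr
Concentration = 500 mg ÷ 496 mL = 1.008065 mg/mL = 1008.065 mcg/mL
Rate = 81450 mcg/hr ÷ 1008.065 mcg/mL = 80.7984 mL/hr
Volume infused so far = 80.7984 mL/hr × 2 hr = 161.5968 mL
Volume remaining = 496 − 161.5968 = 334.4032 mL
New rate:
Dose = 19.8 mcg/kg/min × 90.5 kg = 1791.9 mcg/min
1791.9 mcg/min × 60 min/hr = 107514 mcg/hr
Rate = 107514 mcg/hr ÷ 1008.065 mcg/mL = 106.6539 mL/hr
Time remaining = 334.4032 mL ÷ 106.6539 mL/hr = 3.135406 hr

3.1 hours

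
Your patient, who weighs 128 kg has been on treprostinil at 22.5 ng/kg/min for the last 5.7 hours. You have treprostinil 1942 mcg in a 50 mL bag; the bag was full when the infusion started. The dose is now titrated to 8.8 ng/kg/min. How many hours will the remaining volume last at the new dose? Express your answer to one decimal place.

14.2 hours

Initial rate:
Dose = 22.5 ng/kg/min × 128 kg = 2880 ng/min
2880 ng/min × 60 min/hr = 172800 ng/hr
Concentration = 1942 mcg ÷ 50 mL = 38.84 mcg/mL = 38840 ng/mL
Rate = 172800 ng/hr ÷ 38840 ng/mL = 4.449022 mL/hr
Volume infused so far = 4.449022 mL/hr × 5.7 hr = 25.35942 mL
Volume remaining = 50 − 25.35942 = 24.64058 mL
New rate:
Dose = 8.8 ng/kg/min × 128 kg = 1126.4 ng/min
1126.4 ng/min × 60 min/hr = 67584 ng/hr
Rate = 67584 ng/hr ÷ 38840 ng/mL = 1.740062 mL/hr
Time remaining = 24.64058 mL ÷ 1.740062 mL/hr = 14.16075 hr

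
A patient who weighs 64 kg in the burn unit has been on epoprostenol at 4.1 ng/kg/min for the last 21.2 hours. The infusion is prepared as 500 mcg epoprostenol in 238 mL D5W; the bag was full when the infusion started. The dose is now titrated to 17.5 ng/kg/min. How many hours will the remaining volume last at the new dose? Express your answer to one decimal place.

Initial rate:
Dose = 4.1 ng/kg/min × 64 kg = 262.4 ng/min
262.4 ng/min × 60 min/hr = 15744 ng/hr
Concentration = 500 mcg ÷ 238 mL = 2.10084 mcg/mL = 2100.84 ng/mL
Rate = 15744 ng/hr ÷ 2100.84 ng/mL = 7.494144 mL/hr
Volume infused so far = 7.494144 mL/hr × 21.2 hr = 158.8759 mL
Volume remaining = 238 − 158.8759 = 79.12415 mL
New rate:
Dose = 17.5 ng/kg/min × 64 kg = 1120 ng/min
1120 ng/min × 60 min/hr = 67200 ng/hr
Rate = 67200 ng/hr ÷ 2100.84 ng/mL = 31.9872 mL/hr
Time remaining = 79.12415 mL ÷ 31.9872 mL/hr = 2.473619 hr

2.5 hours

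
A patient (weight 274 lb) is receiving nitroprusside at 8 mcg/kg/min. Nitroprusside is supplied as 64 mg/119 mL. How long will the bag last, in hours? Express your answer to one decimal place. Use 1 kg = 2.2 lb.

1.1 hours

Weight = 274 lb ÷ 2.2 lb/kg = 124.5455 kg
Dose = 8 mcg/kg/min × 124.5455 kg = 996.3636 mcg/min
996.3636 mcg/min × 60 min/hr = 59781.82 mcg/hr
Concentration = 64 mg ÷ 119 mL = 0.5378151 mg/mL = 537.8151 mcg/mL
Rate = 59781.82 mcg/hr ÷ 537.8151 mcg/mL = 111.1568 mL/hr
Duration = 119 mL ÷ 111.1568 mL/hr = 1.07056 hr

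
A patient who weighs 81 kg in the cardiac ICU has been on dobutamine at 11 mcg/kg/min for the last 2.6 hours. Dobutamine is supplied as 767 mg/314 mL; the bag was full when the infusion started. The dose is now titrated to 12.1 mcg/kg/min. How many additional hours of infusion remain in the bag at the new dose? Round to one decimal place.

10.7 hours

Initial rate:
Dose = 11 mcg/kg/min × 81 kg = 891 mcg/min
891 mcg/min × 60 min/hr = 53460 mcg/hr
Concentration = 767 mg ÷ 314 mL = 2.442675 mg/mL = 2442.675 mcg/mL
Rate = 53460 mcg/hr ÷ 2442.675 mcg/mL = 21.88584 mL/hr
Volume infused so far = 21.88584 mL/hr × 2.6 hr = 56.90319 mL
Volume remaining = 314 − 56.90319 = 257.0968 mL
New rate:
Dose = 12.1 mcg/kg/min × 81 kg = 980.1 mcg/min
980.1 mcg/min × 60 min/hr = 58806 mcg/hr
Rate = 58806 mcg/hr ÷ 2442.675 mcg/mL = 24.07443 mL/hr
Time remaining = 257.0968 mL ÷ 24.07443 mL/hr = 10.67925 hr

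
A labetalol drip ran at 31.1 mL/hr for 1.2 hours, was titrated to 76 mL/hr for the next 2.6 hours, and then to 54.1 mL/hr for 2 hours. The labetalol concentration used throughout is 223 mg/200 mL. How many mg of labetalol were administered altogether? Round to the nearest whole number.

Concentration = 223 mg ÷ 200 mL = 1.115 mg/mL
Stage 1: 31.1 mL/hr × 1.2 hr = 37.32 mL → 37.32 mL × 1.115 mg/mL = 41.6118 mg
Stage 2: 76 mL/hr × 2.6 hr = 197.6 mL → 197.6 mL × 1.115 mg/mL = 220.324 mg
Stage 3: 54.1 mL/hr × 2 hr = 108.2 mL → 108.2 mL × 1.115 mg/mL = 120.643 mg
Total = 41.6118 + 220.324 + 120.643 = 382.5788 mg

383 mg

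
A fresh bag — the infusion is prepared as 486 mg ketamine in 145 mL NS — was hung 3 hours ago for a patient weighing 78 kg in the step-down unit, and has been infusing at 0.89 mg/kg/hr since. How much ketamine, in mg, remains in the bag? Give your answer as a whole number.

278 mg

Dose = 0.89 mg/kg/hr × 78 kg = 69.42 mg/hr
Concentration = 486 mg ÷ 145 mL = 3.351724 mg/mL
Rate = 69.42 mg/hr ÷ 3.351724 mg/mL = 20.71173 mL/hr
Volume infused = 20.71173 mL/hr × 3 hr = 62.13519 mL
Volume remaining = 145 − 62.13519 = 82.86481 mL
Drug remaining = 82.86481 mL × 3.351724 mg/mL = 277.74 mg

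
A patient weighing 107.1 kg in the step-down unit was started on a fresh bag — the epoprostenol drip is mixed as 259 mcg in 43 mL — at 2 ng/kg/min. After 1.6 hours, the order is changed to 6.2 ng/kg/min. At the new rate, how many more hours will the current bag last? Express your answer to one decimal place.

Initial rate:
Dose = 2 ng/kg/min × 107.1 kg = 214.2 ng/min
214.2 ng/min × 60 min/hr = 12852 ng/hr
Concentration = 259 mcg ÷ 43 mL = 6.023256 mcg/mL = 6023.256 ng/mL
Rate = 12852 ng/hr ÷ 6023.256 ng/mL = 2.13373 mL/hr
Volume infused so far = 2.13373 mL/hr × 1.6 hr = 3.413968 mL
Volume remaining = 43 − 3.413968 = 39.58603 mL
New rate:
Dose = 6.2 ng/kg/min × 107.1 kg = 664.02 ng/min
664.02 ng/min × 60 min/hr = 39841.2 ng/hr
Rate = 39841.2 ng/hr ÷ 6023.256 ng/mL = 6.614562 mL/hr
Time remaining = 39.58603 mL ÷ 6.614562 mL/hr = 5.984679 hr

6.0 hours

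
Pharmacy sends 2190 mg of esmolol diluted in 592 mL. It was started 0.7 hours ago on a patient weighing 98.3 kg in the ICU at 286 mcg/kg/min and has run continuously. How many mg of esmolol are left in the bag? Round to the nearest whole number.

Dose = 286 mcg/kg/min × 98.3 kg = 28113.8 mcg/min
28113.8 mcg/min × 60 min/hr = 1686828 mcg/hr
Concentration = 2190 mg ÷ 592 mL = 3.699324 mg/mL = 3699.324 mcg/mL
Rate = 1686828 mcg/hr ÷ 3699.324 mcg/mL = 455.9827 mL/hr
Volume infused = 455.9827 mL/hr × 0.7 hr = 319.1879 mL
Volume remaining = 592 − 319.1879 = 272.8121 mL
Drug remaining = 272.8121 mL × 3699.324 mcg/mL = 1009220 mcg = 1009.22 mg

1009 mg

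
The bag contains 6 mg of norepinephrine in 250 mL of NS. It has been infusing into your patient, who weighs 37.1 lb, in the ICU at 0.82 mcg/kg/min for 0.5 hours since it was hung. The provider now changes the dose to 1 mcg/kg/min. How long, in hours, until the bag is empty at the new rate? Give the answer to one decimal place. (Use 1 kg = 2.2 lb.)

5.5 hours

Initial rate:
Weight = 37.1 lb ÷ 2.2 lb/kg = 16.86364 kg
Dose = 0.82 mcg/kg/min × 16.86364 kg = 13.82818 mcg/min
13.82818 mcg/min × 60 min/hr = 829.6909 mcg/hr
Concentration = 6 mg ÷ 250 mL = 0.024 mg/mL = 24 mcg/mL
Rate = 829.6909 mcg/hr ÷ 24 mcg/mL = 34.57045 mL/hr
Volume infused so far = 34.57045 mL/hr × 0.5 hr = 17.28523 mL
Volume remaining = 250 − 17.28523 = 232.7148 mL
New rate:
Dose = 1 mcg/kg/min × 16.86364 kg = 16.86364 mcg/min
16.86364 mcg/min × 60 min/hr = 1011.818 mcg/hr
Rate = 1011.818 mcg/hr ÷ 24 mcg/mL = 42.15909 mL/hr
Time remaining = 232.7148 mL ÷ 42.15909 mL/hr = 5.519919 hr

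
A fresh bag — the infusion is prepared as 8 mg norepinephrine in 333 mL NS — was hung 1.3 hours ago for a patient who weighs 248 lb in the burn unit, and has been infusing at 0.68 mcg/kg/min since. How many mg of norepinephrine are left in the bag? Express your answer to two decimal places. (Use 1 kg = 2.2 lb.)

2.02 mg

Weight = 248 lb ÷ 2.2 lb/kg = 112.7273 kg
Dose = 0.68 mcg/kg/min × 112.7273 kg = 76.65455 mcg/min
76.65455 mcg/min × 60 min/hr = 4599.273 mcg/hr
Concentration = 8 mg ÷ 333 mL = 0.02402402 mg/mL = 24.02402 mcg/mL
Rate = 4599.273 mcg/hr ÷ 24.02402 mcg/mL = 191.4447 mL/hr
Volume infused = 191.4447 mL/hr × 1.3 hr = 248.8781 mL
Volume remaining = 333 − 248.8781 = 84.12185 mL
Drug remaining = 84.12185 mL × 24.02402 mcg/mL = 2020.945 mcg = 2.020945 mg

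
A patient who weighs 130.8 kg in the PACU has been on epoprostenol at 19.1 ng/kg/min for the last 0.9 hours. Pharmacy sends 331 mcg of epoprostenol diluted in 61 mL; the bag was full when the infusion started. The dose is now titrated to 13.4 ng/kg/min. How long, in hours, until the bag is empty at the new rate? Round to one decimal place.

Initial rate:
Dose = 19.1 ng/kg/min × 130.8 kg = 2498.28 ng/min
2498.28 ng/min × 60 min/hr = 149896.8 ng/hr
Concentration = 331 mcg ÷ 61 mL = 5.42623 mcg/mL = 5426.23 ng/mL
Rate = 149896.8 ng/hr ÷ 5426.23 ng/mL = 27.62449 mL/hr
Volume infused so far = 27.62449 mL/hr × 0.9 hr = 24.86204 mL
Volume remaining = 61 − 24.86204 = 36.13796 mL
New rate:
Dose = 13.4 ng/kg/min × 130.8 kg = 1752.72 ng/min
1752.72 ng/min × 60 min/hr = 105163.2 ng/hr
Rate = 105163.2 ng/hr ÷ 5426.23 ng/mL = 19.38053 mL/hr
Time remaining = 36.13796 mL ÷ 19.38053 mL/hr = 1.864653 hr

1.9 hours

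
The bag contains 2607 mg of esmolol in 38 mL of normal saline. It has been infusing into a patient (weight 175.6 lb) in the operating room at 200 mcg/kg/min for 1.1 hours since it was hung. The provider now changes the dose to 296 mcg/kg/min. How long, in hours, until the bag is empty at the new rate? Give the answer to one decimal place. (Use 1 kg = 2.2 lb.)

1.1 hours

Initial rate:
Weight = 175.6 lb ÷ 2.2 lb/kg = 79.81818 kg
Dose = 200 mcg/kg/min × 79.81818 kg = 15963.64 mcg/min
15963.64 mcg/min × 60 min/hr = 957818.2 mcg/hr
Concentration = 2607 mg ÷ 38 mL = 68.60526 mg/mL = 68605.26 mcg/mL
Rate = 957818.2 mcg/hr ÷ 68605.26 mcg/mL = 13.96129 mL/hr
Volume infused so far = 13.96129 mL/hr × 1.1 hr = 15.35742 mL
Volume remaining = 38 − 15.35742 = 22.64258 mL
New rate:
Dose = 296 mcg/kg/min × 79.81818 kg = 23626.18 mcg/min
23626.18 mcg/min × 60 min/hr = 1417571 mcg/hr
Rate = 1417571 mcg/hr ÷ 68605.26 mcg/mL = 20.66271 mL/hr
Time remaining = 22.64258 mL ÷ 20.66271 mL/hr = 1.095818 hr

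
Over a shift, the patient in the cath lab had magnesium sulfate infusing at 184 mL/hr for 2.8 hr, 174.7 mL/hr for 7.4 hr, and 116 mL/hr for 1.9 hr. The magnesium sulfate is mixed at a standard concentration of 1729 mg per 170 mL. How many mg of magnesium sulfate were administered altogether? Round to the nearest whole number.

20630 mg

Concentration = 1729 mg ÷ 170 mL = 10.17059 mg/mL
Stage 1: 184 mL/hr × 2.8 hr = 515.2 mL → 515.2 mL × 10.17059 mg/mL = 5239.887 mg
Stage 2: 174.7 mL/hr × 7.4 hr = 1292.78 mL → 1292.78 mL × 10.17059 mg/mL = 13148.33 mg
Stage 3: 116 mL/hr × 1.9 hr = 220.4 mL → 220.4 mL × 10.17059 mg/mL = 2241.598 mg
Total = 5239.887 + 13148.33 + 2241.598 = 20629.82 mg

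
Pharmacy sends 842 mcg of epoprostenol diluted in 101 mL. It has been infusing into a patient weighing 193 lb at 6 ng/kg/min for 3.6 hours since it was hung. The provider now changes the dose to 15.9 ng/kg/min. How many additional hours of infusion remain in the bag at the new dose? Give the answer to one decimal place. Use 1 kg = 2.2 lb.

8.7 hours

Initial rate:
Weight = 193 lb ÷ 2.2 lb/kg = 87.72727 kg
Dose = 6 ng/kg/min × 87.72727 kg = 526.3636 ng/min
526.3636 ng/min × 60 min/hr = 31581.82 ng/hr
Concentration = 842 mcg ÷ 101 mL = 8.336634 mcg/mL = 8336.634 ng/mL
Rate = 31581.82 ng/hr ÷ 8336.634 ng/mL = 3.788318 mL/hr
Volume infused so far = 3.788318 mL/hr × 3.6 hr = 13.63794 mL
Volume remaining = 101 − 13.63794 = 87.36206 mL
New rate:
Dose = 15.9 ng/kg/min × 87.72727 kg = 1394.864 ng/min
1394.864 ng/min × 60 min/hr = 83691.82 ng/hr
Rate = 83691.82 ng/hr ÷ 8336.634 ng/mL = 10.03904 mL/hr
Time remaining = 87.36206 mL ÷ 10.03904 mL/hr = 8.70223 hr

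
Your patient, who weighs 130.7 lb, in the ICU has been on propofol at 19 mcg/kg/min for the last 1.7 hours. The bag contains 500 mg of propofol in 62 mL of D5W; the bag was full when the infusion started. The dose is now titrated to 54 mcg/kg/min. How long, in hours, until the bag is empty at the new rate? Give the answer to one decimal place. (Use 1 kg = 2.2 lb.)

2.0 hours

Initial rate:
Weight = 130.7 lb ÷ 2.2 lb/kg = 59.40909 kg
Dose = 19 mcg/kg/min × 59.40909 kg = 1128.773 mcg/min
1128.773 mcg/min × 60 min/hr = 67726.36 mcg/hr
Concentration = 500 mg ÷ 62 mL = 8.064516 mg/mL = 8064.516 mcg/mL
Rate = 67726.36 mcg/hr ÷ 8064.516 mcg/mL = 8.398069 mL/hr
Volume infused so far = 8.398069 mL/hr × 1.7 hr = 14.27672 mL
Volume remaining = 62 − 14.27672 = 47.72328 mL
New rate:
Dose = 54 mcg/kg/min × 59.40909 kg = 3208.091 mcg/min
3208.091 mcg/min × 60 min/hr = 192485.5 mcg/hr
Rate = 192485.5 mcg/hr ÷ 8064.516 mcg/mL = 23.8682 mL/hr
Time remaining = 47.72328 mL ÷ 23.8682 mL/hr = 1.999451 hr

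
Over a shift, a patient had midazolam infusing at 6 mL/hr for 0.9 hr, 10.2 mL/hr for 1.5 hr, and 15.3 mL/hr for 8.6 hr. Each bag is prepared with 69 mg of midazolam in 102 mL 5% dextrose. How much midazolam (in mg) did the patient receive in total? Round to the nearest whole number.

103 mg

Concentration = 69 mg ÷ 102 mL = 0.6764706 mg/mL
Stage 1: 6 mL/hr × 0.9 hr = 5.4 mL → 5.4 mL × 0.6764706 mg/mL = 3.652941 mg
Stage 2: 10.2 mL/hr × 1.5 hr = 15.3 mL → 15.3 mL × 0.6764706 mg/mL = 10.35 mg
Stage 3: 15.3 mL/hr × 8.6 hr = 131.58 mL → 131.58 mL × 0.6764706 mg/mL = 89.01 mg
Total = 3.652941 + 10.35 + 89.01 = 103.0129 mg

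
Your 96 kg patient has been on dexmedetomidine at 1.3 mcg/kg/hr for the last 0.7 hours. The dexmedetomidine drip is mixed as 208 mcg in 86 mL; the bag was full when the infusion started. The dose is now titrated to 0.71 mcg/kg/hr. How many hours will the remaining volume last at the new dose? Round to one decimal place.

Initial rate:
Dose = 1.3 mcg/kg/hr × 96 kg = 124.8 mcg/hr
Concentration = 208 mcg ÷ 86 mL = 2.418605 mcg/mL
Rate = 124.8 mcg/hr ÷ 2.418605 mcg/mL = 51.6 mL/hr
Volume infused so far = 51.6 mL/hr × 0.7 hr = 36.12 mL
Volume remaining = 86 − 36.12 = 49.88 mL
New rate:
Dose = 0.71 mcg/kg/hr × 96 kg = 68.16 mcg/hr
Rate = 68.16 mcg/hr ÷ 2.418605 mcg/mL = 28.18154 mL/hr
Time remaining = 49.88 mL ÷ 28.18154 mL/hr = 1.769953 hr

1.8 hours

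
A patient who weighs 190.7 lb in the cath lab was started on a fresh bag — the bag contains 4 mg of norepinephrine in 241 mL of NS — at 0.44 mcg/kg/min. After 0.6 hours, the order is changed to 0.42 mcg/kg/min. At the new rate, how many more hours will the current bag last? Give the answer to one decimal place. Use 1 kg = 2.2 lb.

1.2 hours

Initial rate:
Weight = 190.7 lb ÷ 2.2 lb/kg = 86.68182 kg
Dose = 0.44 mcg/kg/min × 86.68182 kg = 38.14 mcg/min
38.14 mcg/min × 60 min/hr = 2288.4 mcg/hr
Concentration = 4 mg ÷ 241 mL = 0.01659751 mg/mL = 16.59751 mcg/mL
Rate = 2288.4 mcg/hr ÷ 16.59751 mcg/mL = 137.8761 mL/hr
Volume infused so far = 137.8761 mL/hr × 0.6 hr = 82.72566 mL
Volume remaining = 241 − 82.72566 = 158.2743 mL
New rate:
Dose = 0.42 mcg/kg/min × 86.68182 kg = 36.40636 mcg/min
36.40636 mcg/min × 60 min/hr = 2184.382 mcg/hr
Rate = 2184.382 mcg/hr ÷ 16.59751 mcg/mL = 131.609 mL/hr
Time remaining = 158.2743 mL ÷ 131.609 mL/hr = 1.20261 hr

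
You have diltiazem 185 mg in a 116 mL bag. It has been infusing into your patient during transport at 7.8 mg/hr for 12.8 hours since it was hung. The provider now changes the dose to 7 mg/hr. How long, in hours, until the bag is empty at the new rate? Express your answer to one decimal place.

12.2 hours

Initial rate:
Concentration = 185 mg ÷ 116 mL = 1.594828 mg/mL
Rate = 7.8 mg/hr ÷ 1.594828 mg/mL = 4.890811 mL/hr
Volume infused so far = 4.890811 mL/hr × 12.8 hr = 62.60238 mL
Volume remaining = 116 − 62.60238 = 53.39762 mL
New rate:
Rate = 7 mg/hr ÷ 1.594828 mg/mL = 4.389189 mL/hr
Time remaining = 53.39762 mL ÷ 4.389189 mL/hr = 12.16571 hr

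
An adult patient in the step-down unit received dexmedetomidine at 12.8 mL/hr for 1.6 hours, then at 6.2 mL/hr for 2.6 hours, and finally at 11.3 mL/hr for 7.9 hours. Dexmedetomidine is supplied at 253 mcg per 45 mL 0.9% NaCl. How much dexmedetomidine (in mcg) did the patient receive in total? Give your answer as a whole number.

708 mcg

Concentration = 253 mcg ÷ 45 mL = 5.622222 mcg/mL
Stage 1: 12.8 mL/hr × 1.6 hr = 20.48 mL → 20.48 mL × 5.622222 mcg/mL = 115.1431 mcg
Stage 2: 6.2 mL/hr × 2.6 hr = 16.12 mL → 16.12 mL × 5.622222 mcg/mL = 90.63022 mcg
Stage 3: 11.3 mL/hr × 7.9 hr = 89.27 mL → 89.27 mL × 5.622222 mcg/mL = 501.8958 mcg
Total = 115.1431 + 90.63022 + 501.8958 = 707.6691 mcg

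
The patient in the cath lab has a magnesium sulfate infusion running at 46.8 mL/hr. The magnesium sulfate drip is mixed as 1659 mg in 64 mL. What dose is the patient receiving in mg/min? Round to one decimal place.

20.2 mg/min

Concentration = 1659 mg ÷ 64 mL = 25.92188 mg/mL
Drug rate = 46.8 mL/hr × 25.92188 mg/mL = 1213.144 mg/hr
1213.144 mg/hr ÷ 60 min/hr = 20.21906 mg/min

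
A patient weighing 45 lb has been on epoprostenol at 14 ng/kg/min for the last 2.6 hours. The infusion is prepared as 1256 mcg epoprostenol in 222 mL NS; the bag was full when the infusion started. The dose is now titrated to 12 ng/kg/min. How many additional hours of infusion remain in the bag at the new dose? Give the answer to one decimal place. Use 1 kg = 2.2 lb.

82.3 hours

Initial rate:
Weight = 45 lb ÷ 2.2 lb/kg = 20.45455 kg
Dose = 14 ng/kg/min × 20.45455 kg = 286.3636 ng/min
286.3636 ng/min × 60 min/hr = 17181.82 ng/hr
Concentration = 1256 mcg ÷ 222 mL = 5.657658 mcg/mL = 5657.658 ng/mL
Rate = 17181.82 ng/hr ÷ 5657.658 ng/mL = 3.036914 mL/hr
Volume infused so far = 3.036914 mL/hr × 2.6 hr = 7.895976 mL
Volume remaining = 222 − 7.895976 = 214.104 mL
New rate:
Dose = 12 ng/kg/min × 20.45455 kg = 245.4545 ng/min
245.4545 ng/min × 60 min/hr = 14727.27 ng/hr
Rate = 14727.27 ng/hr ÷ 5657.658 ng/mL = 2.603069 mL/hr
Time remaining = 214.104 mL ÷ 2.603069 mL/hr = 82.25062 hr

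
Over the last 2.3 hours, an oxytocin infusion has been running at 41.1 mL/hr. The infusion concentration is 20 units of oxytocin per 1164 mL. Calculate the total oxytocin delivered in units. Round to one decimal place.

Concentration = 20 units ÷ 1164 mL = 0.01718213 units/mL = 17.18213 milliunits/mL
Drug rate = 41.1 mL/hr × 17.18213 milliunits/mL = 706.1856 milliunits/hr
Total = 706.1856 milliunits/hr × 2.3 hr = 1624.227 milliunits = 1.624227 units

1.6 units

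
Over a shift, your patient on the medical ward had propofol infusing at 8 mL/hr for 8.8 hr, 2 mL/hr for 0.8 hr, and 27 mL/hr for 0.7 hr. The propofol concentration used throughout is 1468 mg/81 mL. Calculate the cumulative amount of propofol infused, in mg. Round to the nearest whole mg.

Concentration = 1468 mg ÷ 81 mL = 18.12346 mg/mL
Stage 1: 8 mL/hr × 8.8 hr = 70.4 mL → 70.4 mL × 18.12346 mg/mL = 1275.891 mg
Stage 2: 2 mL/hr × 0.8 hr = 1.6 mL → 1.6 mL × 18.12346 mg/mL = 28.99753 mg
Stage 3: 27 mL/hr × 0.7 hr = 18.9 mL → 18.9 mL × 18.12346 mg/mL = 342.5333 mg
Total = 1275.891 + 28.99753 + 342.5333 = 1647.422 mg

1647 mg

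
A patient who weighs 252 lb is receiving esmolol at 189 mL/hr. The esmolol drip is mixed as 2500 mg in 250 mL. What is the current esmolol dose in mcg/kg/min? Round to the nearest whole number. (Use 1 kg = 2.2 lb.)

275 mcg/kg/min

Weight = 252 lb ÷ 2.2 lb/kg = 114.5455 kg
Concentration = 2500 mg ÷ 250 mL = 10 mg/mL = 10000 mcg/mL
Drug rate = 189 mL/hr × 10000 mcg/mL = 1890000 mcg/hr
1890000 mcg/hr ÷ 60 min/hr = 31500 mcg/min
31500 mcg/min ÷ 114.5455 kg = 275 mcg/kg/min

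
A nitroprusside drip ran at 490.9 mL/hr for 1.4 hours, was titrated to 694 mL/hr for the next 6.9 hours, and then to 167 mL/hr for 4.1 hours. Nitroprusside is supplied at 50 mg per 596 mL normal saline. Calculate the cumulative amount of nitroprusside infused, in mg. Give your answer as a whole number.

517 mg

Concentration = 50 mg ÷ 596 mL = 0.08389262 mg/mL
Stage 1: 490.9 mL/hr × 1.4 hr = 687.26 mL → 687.26 mL × 0.08389262 mg/mL = 57.65604 mg
Stage 2: 694 mL/hr × 6.9 hr = 4788.6 mL → 4788.6 mL × 0.08389262 mg/mL = 401.7282 mg
Stage 3: 167 mL/hr × 4.1 hr = 684.7 mL → 684.7 mL × 0.08389262 mg/mL = 57.44128 mg
Total = 57.65604 + 401.7282 + 57.44128 = 516.8255 mg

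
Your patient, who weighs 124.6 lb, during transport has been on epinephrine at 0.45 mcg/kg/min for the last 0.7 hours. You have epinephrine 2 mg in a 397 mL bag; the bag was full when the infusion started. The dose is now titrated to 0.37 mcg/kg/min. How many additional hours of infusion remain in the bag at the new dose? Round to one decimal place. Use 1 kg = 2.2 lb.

0.7 hours

Initial rate:
Weight = 124.6 lb ÷ 2.2 lb/kg = 56.63636 kg
Dose = 0.45 mcg/kg/min × 56.63636 kg = 25.48636 mcg/min
25.48636 mcg/min × 60 min/hr = 1529.182 mcg/hr
Concentration = 2 mg ÷ 397 mL = 0.005037783 mg/mL = 5.037783 mcg/mL
Rate = 1529.182 mcg/hr ÷ 5.037783 mcg/mL = 303.5426 mL/hr
Volume infused so far = 303.5426 mL/hr × 0.7 hr = 212.4798 mL
Volume remaining = 397 − 212.4798 = 184.5202 mL
New rate:
Dose = 0.37 mcg/kg/min × 56.63636 kg = 20.95545 mcg/min
20.95545 mcg/min × 60 min/hr = 1257.327 mcg/hr
Rate = 1257.327 mcg/hr ÷ 5.037783 mcg/mL = 249.5795 mL/hr
Time remaining = 184.5202 mL ÷ 249.5795 mL/hr = 0.7393244 hr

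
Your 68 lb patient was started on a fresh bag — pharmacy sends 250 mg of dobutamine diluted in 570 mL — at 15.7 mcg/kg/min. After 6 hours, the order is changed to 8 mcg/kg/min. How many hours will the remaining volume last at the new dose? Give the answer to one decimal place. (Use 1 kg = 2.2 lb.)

5.1 hours

Initial rate:
Weight = 68 lb ÷ 2.2 lb/kg = 30.90909 kg
Dose = 15.7 mcg/kg/min × 30.90909 kg = 485.2727 mcg/min
485.2727 mcg/min × 60 min/hr = 29116.36 mcg/hr
Concentration = 250 mg ÷ 570 mL = 0.4385965 mg/mL = 438.5965 mcg/mL
Rate = 29116.36 mcg/hr ÷ 438.5965 mcg/mL = 66.38531 mL/hr
Volume infused so far = 66.38531 mL/hr × 6 hr = 398.3119 mL
Volume remaining = 570 − 398.3119 = 171.6881 mL
New rate:
Dose = 8 mcg/kg/min × 30.90909 kg = 247.2727 mcg/min
247.2727 mcg/min × 60 min/hr = 14836.36 mcg/hr
Rate = 14836.36 mcg/hr ÷ 438.5965 mcg/mL = 33.82691 mL/hr
Time remaining = 171.6881 mL ÷ 33.82691 mL/hr = 5.07549 hr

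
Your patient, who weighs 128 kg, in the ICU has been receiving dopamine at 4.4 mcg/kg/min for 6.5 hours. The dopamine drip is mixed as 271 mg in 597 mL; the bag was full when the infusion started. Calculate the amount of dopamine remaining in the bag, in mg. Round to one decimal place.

Dose = 4.4 mcg/kg/min × 128 kg = 563.2 mcg/min
563.2 mcg/min × 60 min/hr = 33792 mcg/hr
Concentration = 271 mg ÷ 597 mL = 0.4539363 mg/mL = 453.9363 mcg/mL
Rate = 33792 mcg/hr ÷ 453.9363 mcg/mL = 74.44215 mL/hr
Volume infused = 74.44215 mL/hr × 6.5 hr = 483.874 mL
Volume remaining = 597 − 483.874 = 113.126 mL
Drug remaining = 113.126 mL × 453.9363 mcg/mL = 51352 mcg = 51.352 mg

51.4 mg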